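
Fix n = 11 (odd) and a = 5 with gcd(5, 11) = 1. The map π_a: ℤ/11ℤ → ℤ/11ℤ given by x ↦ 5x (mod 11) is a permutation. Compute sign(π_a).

+1

Orbit of 4 under x↦5x: [4, 9, 1, 5, 3]… (length divides ord_11(5)).
Cycle lengths of π_5 on ℤ/11ℤ: [5, 5, 1]; 3 cycles in total.
n − c = 11 − 3 = 8; sign = (−1)^8 = +1.
The Jacobi symbol (5|11) = +1 (Zolotarev) agrees.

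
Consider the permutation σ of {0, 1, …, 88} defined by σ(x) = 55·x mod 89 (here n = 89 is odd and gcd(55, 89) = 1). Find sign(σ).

Trace 55: π^k(55) = [55, 88, 34, 1] for k=0..3.
Decompose π into cycles: lengths [4, 4, 4, 4, 4, 4, 4, 4, 4, 4, 4, 4, 4, 4, 4, 4, 4, 4, 4, 4, 4, 4, 1] (23 cycles, including the fixed point 0).
89 − 23 = 66 transpositions; sign(π) = (−1)^66 = +1.

+1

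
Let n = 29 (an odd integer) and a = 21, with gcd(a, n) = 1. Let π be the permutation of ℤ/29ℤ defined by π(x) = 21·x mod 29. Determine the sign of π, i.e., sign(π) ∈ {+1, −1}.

Orbit of 8 under x↦21x: [8, 23, 19, 22, 27, 16, 17]… (length divides ord_29(21)).
The orbit structure of x ↦ 21x mod 29: 2 orbits of sizes [28, 1].
With 2 cycles on 29 points, sign = (−1)^{29−2} = -1.

-1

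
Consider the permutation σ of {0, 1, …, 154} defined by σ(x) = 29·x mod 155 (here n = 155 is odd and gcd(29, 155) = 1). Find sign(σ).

Trace 126: π^k(126) = [126, 89, 101, 139, 1, 29, 66] for k=0..6.
Cycle type of π: 10×15 + 2×2 + 1; total 18 cycles.
n − c = 155 − 18 = 137; sign = (−1)^137 = -1.

-1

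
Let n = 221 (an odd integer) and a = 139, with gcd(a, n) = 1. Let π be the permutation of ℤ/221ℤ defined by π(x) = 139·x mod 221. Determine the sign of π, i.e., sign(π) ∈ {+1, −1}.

Trace 16: π^k(16) = [16, 14, 178, 211, 157, 165, 172] for k=0..6.
The orbit structure of x ↦ 139x mod 221: 10 orbits of sizes [48, 48, 48, 48, 16, 3, 3, 3, 3, 1].
With 10 cycles on 221 points, sign = (−1)^{221−10} = -1.
Zolotarev: (139|221) = -1, matching the cycle-count sign.

-1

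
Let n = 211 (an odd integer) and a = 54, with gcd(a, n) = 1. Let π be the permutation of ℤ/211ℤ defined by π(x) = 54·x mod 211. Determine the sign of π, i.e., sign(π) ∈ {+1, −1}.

Orbit of 161 under x↦54x: [161, 43, 1, 54, 173, 58, 178]… (length divides ord_211(54)).
Cycle type of π: 21×10 + 1; total 11 cycles.
sign(π) = (−1)^{n − #cycles} = (−1)^{211−11} = (−1)^200 = +1.
Zolotarev: (54|211) = +1, matching the cycle-count sign.

+1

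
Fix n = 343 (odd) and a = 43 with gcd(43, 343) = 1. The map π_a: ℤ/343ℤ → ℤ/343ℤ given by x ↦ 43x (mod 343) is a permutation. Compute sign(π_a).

Trace 281: π^k(281) = [281, 78, 267, 162, 106, 99, 141] for k=0..6.
19 cycles of lengths [49, 49, 49, 49, 49, 49, 7, 7, 7, 7, 7, 7, 1, 1, 1, 1, 1, 1, 1].
343 − 19 = 324 transpositions; sign(π) = (−1)^324 = +1.
The Jacobi symbol (43|343) = +1 (Zolotarev) agrees.

+1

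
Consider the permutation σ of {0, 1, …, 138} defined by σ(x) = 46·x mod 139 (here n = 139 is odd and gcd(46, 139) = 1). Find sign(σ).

+1

Start at x=77: 77 → 67 → 24 → 131 → 49 → 30 → 129 → … (one orbit).
Cycle type of π: 69×2 + 1; total 3 cycles.
3 cycles on 139: each ℓ→(−1)^(ℓ−1), product (−1)^136 = +1.
The Jacobi symbol (46|139) = +1 (Zolotarev) agrees.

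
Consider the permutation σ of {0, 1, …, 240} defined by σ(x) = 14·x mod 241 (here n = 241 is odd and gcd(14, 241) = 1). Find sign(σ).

-1

Start at x=234: 234 → 143 → 74 → 72 → 44 → 134 → 189 → … (one orbit).
Cycle lengths of π_14 on ℤ/241ℤ: [240, 1]; 2 cycles in total.
With 2 cycles on 241 points, sign = (−1)^{241−2} = -1.
Check: (14/241) = -1 by Zolotarev.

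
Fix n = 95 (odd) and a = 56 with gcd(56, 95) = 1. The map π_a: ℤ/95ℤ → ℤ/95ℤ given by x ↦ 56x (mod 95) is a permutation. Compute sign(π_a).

Trace 56: π^k(56) = [56, 1] for k=0..1.
Decompose π into cycles: lengths [2, 2, 2, 2, 2, 2, 2, 2, 2, 2, 2, 2, 2, 2, 2, 2, 2, 2, 2, 2, 2, 2, 2, 2, 2, 2, 2, 2, 2, 2, 2, 2, 2, 2, 2, 2, 2, 2, 2, 2, 2, 2, 2, 2, 2, 1, 1, 1, 1, 1] (50 cycles, including the fixed point 0).
sign(π) = (−1)^{n − #cycles} = (−1)^{95−50} = (−1)^45 = -1.
Via Zolotarev, sign(π_{56}) = (56|95) = -1.

-1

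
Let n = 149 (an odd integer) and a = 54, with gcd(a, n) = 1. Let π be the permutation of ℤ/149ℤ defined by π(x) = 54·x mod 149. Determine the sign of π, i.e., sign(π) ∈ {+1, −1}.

+1

Start at x=22: 22 → 145 → 82 → 107 → 116 → 6 → 26 → … (one orbit).
Cycle lengths of π_54 on ℤ/149ℤ: [74, 74, 1]; 3 cycles in total.
n − c = 149 − 3 = 146; sign = (−1)^146 = +1.
Via Zolotarev, sign(π_{54}) = (54|149) = +1.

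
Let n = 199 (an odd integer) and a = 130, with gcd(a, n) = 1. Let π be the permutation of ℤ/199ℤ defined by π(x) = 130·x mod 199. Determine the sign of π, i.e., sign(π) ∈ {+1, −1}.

+1

Start at x=89: 89 → 28 → 58 → 177 → 125 → 131 → 115 → … (one orbit).
Cycle lengths of π_130 on ℤ/199ℤ: [99, 99, 1]; 3 cycles in total.
199 − 3 = 196 transpositions; sign(π) = (−1)^196 = +1.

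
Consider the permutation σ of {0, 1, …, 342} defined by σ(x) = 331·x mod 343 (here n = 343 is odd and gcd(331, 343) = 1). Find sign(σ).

Start at x=114: 114 → 4 → 295 → 233 → 291 → 281 → 58 → … (one orbit).
7 cycles of lengths [147, 147, 21, 21, 3, 3, 1].
343 − 7 = 336 transpositions; sign(π) = (−1)^336 = +1.

+1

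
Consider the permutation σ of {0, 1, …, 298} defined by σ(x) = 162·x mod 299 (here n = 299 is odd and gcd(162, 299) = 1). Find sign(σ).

Trace 1: π^k(1) = [1, 162, 231, 47, 139, 93, 116] for k=0..6.
Decompose π into cycles: lengths [12, 12, 12, 12, 12, 12, 12, 12, 12, 12, 12, 12, 12, 12, 12, 12, 12, 12, 12, 12, 12, 12, 12, 1, 1, 1, 1, 1, 1, 1, 1, 1, 1, 1, 1, 1, 1, 1, 1, 1, 1, 1, 1, 1, 1, 1] (46 cycles, including the fixed point 0).
299 − 46 = 253 transpositions; sign(π) = (−1)^253 = -1.

-1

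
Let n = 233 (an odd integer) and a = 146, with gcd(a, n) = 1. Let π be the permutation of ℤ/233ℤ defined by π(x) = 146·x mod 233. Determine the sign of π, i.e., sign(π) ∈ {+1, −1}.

Start at x=80: 80 → 30 → 186 → 128 → 48 → 18 → 65 → … (one orbit).
Cycle type of π: 232 + 1; total 2 cycles.
With 2 cycles on 233 points, sign = (−1)^{233−2} = -1.

-1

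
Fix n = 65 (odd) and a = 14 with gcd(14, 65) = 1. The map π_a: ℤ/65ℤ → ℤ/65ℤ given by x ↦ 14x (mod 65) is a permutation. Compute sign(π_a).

+1

Orbit of 14 under x↦14x: [14, 1]… (length divides ord_65(14)).
Decompose π into cycles: lengths [2, 2, 2, 2, 2, 2, 2, 2, 2, 2, 2, 2, 2, 2, 2, 2, 2, 2, 2, 2, 2, 2, 2, 2, 2, 2, 1, 1, 1, 1, 1, 1, 1, 1, 1, 1, 1, 1, 1] (39 cycles, including the fixed point 0).
With 39 cycles on 65 points, sign = (−1)^{65−39} = +1.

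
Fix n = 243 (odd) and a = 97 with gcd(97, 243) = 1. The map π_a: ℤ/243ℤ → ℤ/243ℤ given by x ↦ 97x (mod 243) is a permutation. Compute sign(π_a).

+1

Trace 202: π^k(202) = [202, 154, 115, 220, 199, 106, 76] for k=0..6.
Decompose π into cycles: lengths [81, 81, 27, 27, 9, 9, 3, 3, 1, 1, 1] (11 cycles, including the fixed point 0).
11 cycles on 243: each ℓ→(−1)^(ℓ−1), product (−1)^232 = +1.
Via Zolotarev, sign(π_{97}) = (97|243) = +1.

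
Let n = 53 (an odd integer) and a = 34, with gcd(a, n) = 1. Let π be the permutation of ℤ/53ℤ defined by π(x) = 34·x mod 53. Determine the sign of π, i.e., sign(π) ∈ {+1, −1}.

Start at x=16: 16 → 14 → 52 → 19 → 10 → 22 → 6 → … (one orbit).
The orbit structure of x ↦ 34x mod 53: 2 orbits of sizes [52, 1].
n − c = 53 − 2 = 51; sign = (−1)^51 = -1.
Check: (34/53) = -1 by Zolotarev.

-1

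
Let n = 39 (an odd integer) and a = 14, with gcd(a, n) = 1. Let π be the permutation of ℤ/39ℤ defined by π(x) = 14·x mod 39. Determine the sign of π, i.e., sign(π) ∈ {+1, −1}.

Trace 1: π^k(1) = [1, 14] for k=0..1.
Cycle lengths of π_14 on ℤ/39ℤ: [2, 2, 2, 2, 2, 2, 2, 2, 2, 2, 2, 2, 2, 1, 1, 1, 1, 1, 1, 1, 1, 1, 1, 1, 1, 1]; 26 cycles in total.
39 − 26 = 13 transpositions; sign(π) = (−1)^13 = -1.

-1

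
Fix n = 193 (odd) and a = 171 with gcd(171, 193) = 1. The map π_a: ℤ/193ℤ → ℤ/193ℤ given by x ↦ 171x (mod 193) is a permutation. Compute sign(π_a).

Start at x=106: 106 → 177 → 159 → 169 → 142 → 157 → 20 → … (one orbit).
π_171 has 2 disjoint cycles with lengths [192, 1] on {0,…,192}.
sign(π) = (−1)^{n − #cycles} = (−1)^{193−2} = (−1)^191 = -1.

-1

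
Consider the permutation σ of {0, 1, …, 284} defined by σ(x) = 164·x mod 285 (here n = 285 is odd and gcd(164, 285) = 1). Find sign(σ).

+1

Orbit of 1 under x↦164x: [1, 164, 106, 284, 121, 179]… (length divides ord_285(164)).
Cycle type of π: 6×45 + 2×7 + 1; total 53 cycles.
Σ(ℓ_i−1) = 285−53 = 232; sign = (−1)^232 = +1.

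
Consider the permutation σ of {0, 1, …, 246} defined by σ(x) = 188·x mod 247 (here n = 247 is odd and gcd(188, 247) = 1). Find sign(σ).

Start at x=220: 220 → 111 → 120 → 83 → 43 → 180 → 1 → … (one orbit).
10 cycles of lengths [36, 36, 36, 36, 36, 36, 12, 9, 9, 1].
Σ(ℓ_i−1) = 247−10 = 237; sign = (−1)^237 = -1.
The Jacobi symbol (188|247) = -1 (Zolotarev) agrees.

-1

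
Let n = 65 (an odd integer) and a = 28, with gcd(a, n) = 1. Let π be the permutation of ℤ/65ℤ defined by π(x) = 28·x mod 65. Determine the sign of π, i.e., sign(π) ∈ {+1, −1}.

Orbit of 49 under x↦28x: [49, 7, 1, 28, 4, 47, 16]… (length divides ord_65(28)).
Decompose π into cycles: lengths [12, 12, 12, 12, 12, 4, 1] (7 cycles, including the fixed point 0).
7 cycles on 65: each ℓ→(−1)^(ℓ−1), product (−1)^58 = +1.
(28|65)_J = +1 (Zolotarev's lemma cross-check).

+1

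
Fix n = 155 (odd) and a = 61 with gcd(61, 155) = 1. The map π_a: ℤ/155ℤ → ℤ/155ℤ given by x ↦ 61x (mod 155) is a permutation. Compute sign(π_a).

Orbit of 1 under x↦61x: [1, 61]… (length divides ord_155(61)).
The orbit structure of x ↦ 61x mod 155: 80 orbits of sizes [2, 2, 2, 2, 2, 2, 2, 2, 2, 2, 2, 2, 2, 2, 2, 2, 2, 2, 2, 2, 2, 2, 2, 2, 2, 2, 2, 2, 2, 2, 2, 2, 2, 2, 2, 2, 2, 2, 2, 2, 2, 2, 2, 2, 2, 2, 2, 2, 2, 2, 2, 2, 2, 2, 2, 2, 2, 2, 2, 2, 2, 2, 2, 2, 2, 2, 2, 2, 2, 2, 2, 2, 2, 2, 2, 1, 1, 1, 1, 1].
155 − 80 = 75 transpositions; sign(π) = (−1)^75 = -1.

-1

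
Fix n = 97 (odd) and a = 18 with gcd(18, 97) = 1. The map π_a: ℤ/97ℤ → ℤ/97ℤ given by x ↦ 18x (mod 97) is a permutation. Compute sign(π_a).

Start at x=12: 12 → 22 → 8 → 47 → 70 → 96 → 79 → … (one orbit).
π_18 has 7 disjoint cycles with lengths [16, 16, 16, 16, 16, 16, 1] on {0,…,96}.
sign(π) = (−1)^{n − #cycles} = (−1)^{97−7} = (−1)^90 = +1.

+1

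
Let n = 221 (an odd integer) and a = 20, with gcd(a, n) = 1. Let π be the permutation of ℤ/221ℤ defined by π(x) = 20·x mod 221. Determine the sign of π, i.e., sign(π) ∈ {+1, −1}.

+1

Start at x=77: 77 → 214 → 81 → 73 → 134 → 28 → 118 → … (one orbit).
π_20 has 7 disjoint cycles with lengths [48, 48, 48, 48, 16, 12, 1] on {0,…,220}.
Σ(ℓ_i−1) = 221−7 = 214; sign = (−1)^214 = +1.
Via Zolotarev, sign(π_{20}) = (20|221) = +1.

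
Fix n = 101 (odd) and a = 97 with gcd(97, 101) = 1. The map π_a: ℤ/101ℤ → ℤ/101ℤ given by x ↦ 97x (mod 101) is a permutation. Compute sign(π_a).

+1

Orbit of 19 under x↦97x: [19, 25, 1, 97, 16, 37, 54]… (length divides ord_101(97)).
5 cycles of lengths [25, 25, 25, 25, 1].
sign(π) = (−1)^{n − #cycles} = (−1)^{101−5} = (−1)^96 = +1.
(97|101)_J = +1 (Zolotarev's lemma cross-check).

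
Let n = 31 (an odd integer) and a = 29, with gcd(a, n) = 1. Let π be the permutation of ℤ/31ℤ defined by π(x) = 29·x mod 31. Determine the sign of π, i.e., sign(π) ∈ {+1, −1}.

-1

Trace 8: π^k(8) = [8, 15, 1, 29, 4, 23, 16] for k=0..6.
Cycle lengths of π_29 on ℤ/31ℤ: [10, 10, 10, 1]; 4 cycles in total.
sign(π) = (−1)^{n − #cycles} = (−1)^{31−4} = (−1)^27 = -1.
The Jacobi symbol (29|31) = -1 (Zolotarev) agrees.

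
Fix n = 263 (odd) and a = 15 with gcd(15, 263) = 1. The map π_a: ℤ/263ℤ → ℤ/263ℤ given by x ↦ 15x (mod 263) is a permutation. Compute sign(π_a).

Trace 119: π^k(119) = [119, 207, 212, 24, 97, 140, 259] for k=0..6.
Decompose π into cycles: lengths [262, 1] (2 cycles, including the fixed point 0).
sign(π) = (−1)^{n − #cycles} = (−1)^{263−2} = (−1)^261 = -1.
(15|263)_J = -1 (Zolotarev's lemma cross-check).

-1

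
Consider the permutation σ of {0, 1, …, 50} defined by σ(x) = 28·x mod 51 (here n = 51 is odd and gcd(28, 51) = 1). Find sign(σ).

-1

Start at x=16: 16 → 40 → 49 → 46 → 13 → 7 → 43 → … (one orbit).
Decompose π into cycles: lengths [16, 16, 16, 1, 1, 1] (6 cycles, including the fixed point 0).
Σ(ℓ_i−1) = 51−6 = 45; sign = (−1)^45 = -1.
Check: (28/51) = -1 by Zolotarev.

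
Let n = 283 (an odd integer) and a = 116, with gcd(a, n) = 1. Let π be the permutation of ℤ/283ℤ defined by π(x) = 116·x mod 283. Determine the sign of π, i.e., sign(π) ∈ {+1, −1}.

Trace 64: π^k(64) = [64, 66, 15, 42, 61, 1, 116] for k=0..6.
The orbit structure of x ↦ 116x mod 283: 7 orbits of sizes [47, 47, 47, 47, 47, 47, 1].
n − c = 283 − 7 = 276; sign = (−1)^276 = +1.
The Jacobi symbol (116|283) = +1 (Zolotarev) agrees.

+1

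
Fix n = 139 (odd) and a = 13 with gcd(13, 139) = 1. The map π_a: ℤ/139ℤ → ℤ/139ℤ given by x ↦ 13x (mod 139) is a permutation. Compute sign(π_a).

Orbit of 11 under x↦13x: [11, 4, 52, 120, 31, 125, 96]… (length divides ord_139(13)).
Cycle type of π: 69×2 + 1; total 3 cycles.
sign(π) = (−1)^{n − #cycles} = (−1)^{139−3} = (−1)^136 = +1.

+1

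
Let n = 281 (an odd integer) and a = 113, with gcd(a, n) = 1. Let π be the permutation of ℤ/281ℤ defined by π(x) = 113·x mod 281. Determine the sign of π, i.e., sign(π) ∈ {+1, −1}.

Start at x=253: 253 → 208 → 181 → 221 → 245 → 147 → 32 → … (one orbit).
The orbit structure of x ↦ 113x mod 281: 6 orbits of sizes [56, 56, 56, 56, 56, 1].
Σ(ℓ_i−1) = 281−6 = 275; sign = (−1)^275 = -1.

-1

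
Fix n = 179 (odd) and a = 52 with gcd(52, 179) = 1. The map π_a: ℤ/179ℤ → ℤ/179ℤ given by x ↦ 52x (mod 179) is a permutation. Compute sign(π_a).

+1

Orbit of 80 under x↦52x: [80, 43, 88, 101, 61, 129, 85]… (length divides ord_179(52)).
3 cycles of lengths [89, 89, 1].
n − c = 179 − 3 = 176; sign = (−1)^176 = +1.
Check: (52/179) = +1 by Zolotarev.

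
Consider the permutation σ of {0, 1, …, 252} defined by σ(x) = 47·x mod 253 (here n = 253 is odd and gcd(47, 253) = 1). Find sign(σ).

Trace 1: π^k(1) = [1, 47, 185, 93, 70] for k=0..4.
Cycle type of π: 5×46 + 1×23; total 69 cycles.
Σ(ℓ_i−1) = 253−69 = 184; sign = (−1)^184 = +1.
Via Zolotarev, sign(π_{47}) = (47|253) = +1.

+1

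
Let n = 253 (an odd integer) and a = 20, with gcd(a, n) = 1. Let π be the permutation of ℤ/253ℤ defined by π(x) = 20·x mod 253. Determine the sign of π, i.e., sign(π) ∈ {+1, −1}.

Orbit of 114 under x↦20x: [114, 3, 60, 188, 218, 59, 168]… (length divides ord_253(20)).
Decompose π into cycles: lengths [110, 110, 22, 5, 5, 1] (6 cycles, including the fixed point 0).
n − c = 253 − 6 = 247; sign = (−1)^247 = -1.

-1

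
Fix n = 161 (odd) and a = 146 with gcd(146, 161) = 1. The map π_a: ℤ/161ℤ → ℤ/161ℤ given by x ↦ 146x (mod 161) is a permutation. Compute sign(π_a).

-1

Trace 78: π^k(78) = [78, 118, 1, 146, 64, 6, 71] for k=0..6.
π_146 has 12 disjoint cycles with lengths [22, 22, 22, 22, 22, 22, 11, 11, 2, 2, 2, 1] on {0,…,160}.
sign(π) = (−1)^{n − #cycles} = (−1)^{161−12} = (−1)^149 = -1.
Check: (146/161) = -1 by Zolotarev.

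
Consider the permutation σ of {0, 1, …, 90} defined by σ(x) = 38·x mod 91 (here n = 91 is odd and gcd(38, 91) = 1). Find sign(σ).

-1

Orbit of 79 under x↦38x: [79, 90, 53, 12, 1, 38]… (length divides ord_91(38)).
Cycle type of π: 6×13 + 2×6 + 1; total 20 cycles.
91 − 20 = 71 transpositions; sign(π) = (−1)^71 = -1.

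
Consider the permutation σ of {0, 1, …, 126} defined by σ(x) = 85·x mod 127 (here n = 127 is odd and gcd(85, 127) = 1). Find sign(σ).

Start at x=58: 58 → 104 → 77 → 68 → 65 → 64 → 106 → … (one orbit).
Decompose π into cycles: lengths [126, 1] (2 cycles, including the fixed point 0).
Σ(ℓ_i−1) = 127−2 = 125; sign = (−1)^125 = -1.
(85|127)_J = -1 (Zolotarev's lemma cross-check).

-1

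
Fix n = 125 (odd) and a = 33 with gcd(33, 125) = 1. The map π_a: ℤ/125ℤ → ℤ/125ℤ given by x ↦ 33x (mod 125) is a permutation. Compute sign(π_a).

-1

Trace 73: π^k(73) = [73, 34, 122, 26, 108, 64, 112] for k=0..6.
The orbit structure of x ↦ 33x mod 125: 4 orbits of sizes [100, 20, 4, 1].
sign(π) = (−1)^{n − #cycles} = (−1)^{125−4} = (−1)^121 = -1.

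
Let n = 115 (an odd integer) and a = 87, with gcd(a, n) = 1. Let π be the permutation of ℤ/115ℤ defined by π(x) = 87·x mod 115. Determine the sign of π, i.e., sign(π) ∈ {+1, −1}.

Start at x=24: 24 → 18 → 71 → 82 → 4 → 3 → 31 → … (one orbit).
Cycle lengths of π_87 on ℤ/115ℤ: [44, 44, 11, 11, 4, 1]; 6 cycles in total.
6 cycles on 115: each ℓ→(−1)^(ℓ−1), product (−1)^109 = -1.

-1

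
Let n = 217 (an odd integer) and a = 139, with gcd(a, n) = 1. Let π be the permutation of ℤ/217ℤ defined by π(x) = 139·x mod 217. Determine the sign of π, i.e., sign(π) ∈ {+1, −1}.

+1

Trace 153: π^k(153) = [153, 1, 139, 8, 27, 64, 216] for k=0..6.
Cycle lengths of π_139 on ℤ/217ℤ: [10, 10, 10, 10, 10, 10, 10, 10, 10, 10, 10, 10, 10, 10, 10, 10, 10, 10, 10, 10, 10, 2, 2, 2, 1]; 25 cycles in total.
217 − 25 = 192 transpositions; sign(π) = (−1)^192 = +1.
Check: (139/217) = +1 by Zolotarev.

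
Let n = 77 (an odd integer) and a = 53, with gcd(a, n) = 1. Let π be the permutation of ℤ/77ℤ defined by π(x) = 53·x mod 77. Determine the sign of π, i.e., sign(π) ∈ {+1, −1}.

+1

Trace 15: π^k(15) = [15, 25, 16, 1, 53, 37, 36] for k=0..6.
The orbit structure of x ↦ 53x mod 77: 9 orbits of sizes [15, 15, 15, 15, 5, 5, 3, 3, 1].
sign(π) = (−1)^{n − #cycles} = (−1)^{77−9} = (−1)^68 = +1.
(53|77)_J = +1 (Zolotarev's lemma cross-check).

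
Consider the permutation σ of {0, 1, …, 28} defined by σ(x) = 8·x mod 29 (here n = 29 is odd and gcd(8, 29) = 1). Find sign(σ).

Orbit of 24 under x↦8x: [24, 18, 28, 21, 23, 10, 22]… (length divides ord_29(8)).
2 cycles of lengths [28, 1].
Σ(ℓ_i−1) = 29−2 = 27; sign = (−1)^27 = -1.
Via Zolotarev, sign(π_{8}) = (8|29) = -1.

-1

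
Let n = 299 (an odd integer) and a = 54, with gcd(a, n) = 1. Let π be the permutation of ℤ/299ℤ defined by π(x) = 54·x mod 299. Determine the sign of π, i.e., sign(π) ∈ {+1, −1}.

-1

Orbit of 12 under x↦54x: [12, 50, 9, 187, 231, 215, 248]… (length divides ord_299(54)).
π_54 has 6 disjoint cycles with lengths [132, 132, 12, 11, 11, 1] on {0,…,298}.
6 cycles on 299: each ℓ→(−1)^(ℓ−1), product (−1)^293 = -1.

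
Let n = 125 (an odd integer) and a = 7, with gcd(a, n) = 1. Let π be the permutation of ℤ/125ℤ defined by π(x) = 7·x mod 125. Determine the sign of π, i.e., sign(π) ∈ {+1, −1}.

-1

Trace 76: π^k(76) = [76, 32, 99, 68, 101, 82, 74] for k=0..6.
Cycle lengths of π_7 on ℤ/125ℤ: [20, 20, 20, 20, 20, 4, 4, 4, 4, 4, 4, 1]; 12 cycles in total.
125 − 12 = 113 transpositions; sign(π) = (−1)^113 = -1.
Zolotarev: (7|125) = -1, matching the cycle-count sign.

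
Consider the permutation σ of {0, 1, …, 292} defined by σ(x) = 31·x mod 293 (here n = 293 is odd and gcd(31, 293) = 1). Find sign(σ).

+1

Start at x=64: 64 → 226 → 267 → 73 → 212 → 126 → 97 → … (one orbit).
Cycle type of π: 146×2 + 1; total 3 cycles.
With 3 cycles on 293 points, sign = (−1)^{293−3} = +1.
The Jacobi symbol (31|293) = +1 (Zolotarev) agrees.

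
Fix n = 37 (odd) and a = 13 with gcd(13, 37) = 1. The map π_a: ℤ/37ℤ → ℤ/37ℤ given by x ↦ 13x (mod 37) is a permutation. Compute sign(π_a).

Start at x=1: 1 → 13 → 21 → 14 → 34 → 35 → 11 → … (one orbit).
π_13 has 2 disjoint cycles with lengths [36, 1] on {0,…,36}.
n − c = 37 − 2 = 35; sign = (−1)^35 = -1.

-1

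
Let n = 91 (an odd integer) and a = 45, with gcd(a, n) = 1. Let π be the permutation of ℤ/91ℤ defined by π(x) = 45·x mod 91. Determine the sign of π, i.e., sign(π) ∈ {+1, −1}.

+1

Start at x=74: 74 → 54 → 64 → 59 → 16 → 83 → 4 → … (one orbit).
The orbit structure of x ↦ 45x mod 91: 9 orbits of sizes [12, 12, 12, 12, 12, 12, 12, 6, 1].
91 − 9 = 82 transpositions; sign(π) = (−1)^82 = +1.
(45|91)_J = +1 (Zolotarev's lemma cross-check).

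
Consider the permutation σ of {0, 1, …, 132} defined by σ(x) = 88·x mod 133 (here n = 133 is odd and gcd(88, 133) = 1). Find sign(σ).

-1

Trace 30: π^k(30) = [30, 113, 102, 65, 1, 88] for k=0..5.
π_88 has 24 disjoint cycles with lengths [6, 6, 6, 6, 6, 6, 6, 6, 6, 6, 6, 6, 6, 6, 6, 6, 6, 6, 6, 6, 6, 3, 3, 1] on {0,…,132}.
n − c = 133 − 24 = 109; sign = (−1)^109 = -1.
(88|133)_J = -1 (Zolotarev's lemma cross-check).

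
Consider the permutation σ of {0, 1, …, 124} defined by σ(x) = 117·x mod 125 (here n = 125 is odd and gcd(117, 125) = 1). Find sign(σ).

Start at x=56: 56 → 52 → 84 → 78 → 1 → 117 → 64 → … (one orbit).
π_117 has 4 disjoint cycles with lengths [100, 20, 4, 1] on {0,…,124}.
Σ(ℓ_i−1) = 125−4 = 121; sign = (−1)^121 = -1.
Check: (117/125) = -1 by Zolotarev.

-1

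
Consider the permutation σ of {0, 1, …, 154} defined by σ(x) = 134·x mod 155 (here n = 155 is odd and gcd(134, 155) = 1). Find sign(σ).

+1

Trace 36: π^k(36) = [36, 19, 66, 9, 121, 94, 41] for k=0..6.
The orbit structure of x ↦ 134x mod 155: 9 orbits of sizes [30, 30, 30, 30, 15, 15, 2, 2, 1].
With 9 cycles on 155 points, sign = (−1)^{155−9} = +1.
Check: (134/155) = +1 by Zolotarev.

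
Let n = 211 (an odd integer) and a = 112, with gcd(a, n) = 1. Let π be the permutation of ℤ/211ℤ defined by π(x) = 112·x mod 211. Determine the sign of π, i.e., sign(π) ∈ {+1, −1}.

-1

Start at x=2: 2 → 13 → 190 → 180 → 115 → 9 → 164 → … (one orbit).
Cycle lengths of π_112 on ℤ/211ℤ: [210, 1]; 2 cycles in total.
n − c = 211 − 2 = 209; sign = (−1)^209 = -1.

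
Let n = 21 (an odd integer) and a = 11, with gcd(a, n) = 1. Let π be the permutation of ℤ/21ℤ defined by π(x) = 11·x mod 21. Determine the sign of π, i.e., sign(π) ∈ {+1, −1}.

Orbit of 2 under x↦11x: [2, 1, 11, 16, 8, 4]… (length divides ord_21(11)).
Decompose π into cycles: lengths [6, 6, 3, 3, 2, 1] (6 cycles, including the fixed point 0).
n − c = 21 − 6 = 15; sign = (−1)^15 = -1.
Via Zolotarev, sign(π_{11}) = (11|21) = -1.

-1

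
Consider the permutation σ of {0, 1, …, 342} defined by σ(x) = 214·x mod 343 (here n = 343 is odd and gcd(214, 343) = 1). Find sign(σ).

Orbit of 312 under x↦214x: [312, 226, 1, 214, 177, 148, 116]… (length divides ord_343(214)).
31 cycles of lengths [21, 21, 21, 21, 21, 21, 21, 21, 21, 21, 21, 21, 21, 21, 3, 3, 3, 3, 3, 3, 3, 3, 3, 3, 3, 3, 3, 3, 3, 3, 1].
31 cycles on 343: each ℓ→(−1)^(ℓ−1), product (−1)^312 = +1.
Check: (214/343) = +1 by Zolotarev.

+1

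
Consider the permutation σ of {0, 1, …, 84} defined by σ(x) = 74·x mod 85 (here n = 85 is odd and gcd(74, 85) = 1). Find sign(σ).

-1

Orbit of 16 under x↦74x: [16, 79, 66, 39, 81, 44, 26]… (length divides ord_85(74)).
Cycle lengths of π_74 on ℤ/85ℤ: [16, 16, 16, 16, 16, 2, 2, 1]; 8 cycles in total.
With 8 cycles on 85 points, sign = (−1)^{85−8} = -1.
The Jacobi symbol (74|85) = -1 (Zolotarev) agrees.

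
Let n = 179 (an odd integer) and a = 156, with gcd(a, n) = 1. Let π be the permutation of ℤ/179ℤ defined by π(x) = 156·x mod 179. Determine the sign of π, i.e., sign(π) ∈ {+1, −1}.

+1

Start at x=49: 49 → 126 → 145 → 66 → 93 → 9 → 151 → … (one orbit).
Cycle lengths of π_156 on ℤ/179ℤ: [89, 89, 1]; 3 cycles in total.
3 cycles on 179: each ℓ→(−1)^(ℓ−1), product (−1)^176 = +1.
Zolotarev: (156|179) = +1, matching the cycle-count sign.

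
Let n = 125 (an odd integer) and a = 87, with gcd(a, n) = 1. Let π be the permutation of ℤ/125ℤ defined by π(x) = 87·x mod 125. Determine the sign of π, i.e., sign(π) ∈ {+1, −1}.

Orbit of 8 under x↦87x: [8, 71, 52, 24, 88, 31, 72]… (length divides ord_125(87)).
π_87 has 4 disjoint cycles with lengths [100, 20, 4, 1] on {0,…,124}.
125 − 4 = 121 transpositions; sign(π) = (−1)^121 = -1.
Zolotarev: (87|125) = -1, matching the cycle-count sign.

-1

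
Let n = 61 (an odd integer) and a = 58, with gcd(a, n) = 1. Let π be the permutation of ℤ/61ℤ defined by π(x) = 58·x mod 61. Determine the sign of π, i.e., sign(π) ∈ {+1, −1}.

+1

Orbit of 20 under x↦58x: [20, 1, 58, 9, 34]… (length divides ord_61(58)).
Cycle lengths of π_58 on ℤ/61ℤ: [5, 5, 5, 5, 5, 5, 5, 5, 5, 5, 5, 5, 1]; 13 cycles in total.
sign(π) = (−1)^{n − #cycles} = (−1)^{61−13} = (−1)^48 = +1.
The Jacobi symbol (58|61) = +1 (Zolotarev) agrees.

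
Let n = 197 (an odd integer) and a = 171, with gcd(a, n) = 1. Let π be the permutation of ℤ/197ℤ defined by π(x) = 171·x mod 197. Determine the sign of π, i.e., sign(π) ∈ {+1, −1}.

+1

Start at x=36: 36 → 49 → 105 → 28 → 60 → 16 → 175 → … (one orbit).
π_171 has 5 disjoint cycles with lengths [49, 49, 49, 49, 1] on {0,…,196}.
sign(π) = (−1)^{n − #cycles} = (−1)^{197−5} = (−1)^192 = +1.
(171|197)_J = +1 (Zolotarev's lemma cross-check).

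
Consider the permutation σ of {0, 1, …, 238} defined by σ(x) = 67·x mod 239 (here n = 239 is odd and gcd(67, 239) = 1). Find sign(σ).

Trace 132: π^k(132) = [132, 1, 67, 187, 101, 75, 6] for k=0..6.
The orbit structure of x ↦ 67x mod 239: 15 orbits of sizes [17, 17, 17, 17, 17, 17, 17, 17, 17, 17, 17, 17, 17, 17, 1].
Σ(ℓ_i−1) = 239−15 = 224; sign = (−1)^224 = +1.
The Jacobi symbol (67|239) = +1 (Zolotarev) agrees.

+1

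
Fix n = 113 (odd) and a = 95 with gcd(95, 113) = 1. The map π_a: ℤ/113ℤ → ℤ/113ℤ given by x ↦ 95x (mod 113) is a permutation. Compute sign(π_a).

Trace 69: π^k(69) = [69, 1, 95, 98, 44, 112, 18] for k=0..6.
π_95 has 15 disjoint cycles with lengths [8, 8, 8, 8, 8, 8, 8, 8, 8, 8, 8, 8, 8, 8, 1] on {0,…,112}.
Σ(ℓ_i−1) = 113−15 = 98; sign = (−1)^98 = +1.
The Jacobi symbol (95|113) = +1 (Zolotarev) agrees.

+1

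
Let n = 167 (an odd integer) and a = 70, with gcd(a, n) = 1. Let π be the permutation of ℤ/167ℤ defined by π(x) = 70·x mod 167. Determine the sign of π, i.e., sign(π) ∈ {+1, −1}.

Orbit of 93 under x↦70x: [93, 164, 124, 163, 54, 106, 72]… (length divides ord_167(70)).
2 cycles of lengths [166, 1].
n − c = 167 − 2 = 165; sign = (−1)^165 = -1.
(70|167)_J = -1 (Zolotarev's lemma cross-check).

-1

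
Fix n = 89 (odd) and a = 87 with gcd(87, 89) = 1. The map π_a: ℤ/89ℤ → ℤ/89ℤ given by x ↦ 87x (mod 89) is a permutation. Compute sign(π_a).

+1

Orbit of 4 under x↦87x: [4, 81, 16, 57, 64, 50, 78]… (length divides ord_89(87)).
5 cycles of lengths [22, 22, 22, 22, 1].
Σ(ℓ_i−1) = 89−5 = 84; sign = (−1)^84 = +1.
Zolotarev: (87|89) = +1, matching the cycle-count sign.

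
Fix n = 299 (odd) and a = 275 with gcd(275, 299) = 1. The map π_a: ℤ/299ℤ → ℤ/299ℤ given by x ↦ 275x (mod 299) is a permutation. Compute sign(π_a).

Trace 116: π^k(116) = [116, 206, 139, 252, 231, 137, 1] for k=0..6.
Cycle type of π: 12×23 + 2×11 + 1; total 35 cycles.
Σ(ℓ_i−1) = 299−35 = 264; sign = (−1)^264 = +1.
Zolotarev: (275|299) = +1, matching the cycle-count sign.

+1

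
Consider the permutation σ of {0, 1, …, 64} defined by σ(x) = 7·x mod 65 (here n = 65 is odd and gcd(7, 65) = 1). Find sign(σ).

+1

Trace 49: π^k(49) = [49, 18, 61, 37, 64, 58, 16] for k=0..6.
The orbit structure of x ↦ 7x mod 65: 7 orbits of sizes [12, 12, 12, 12, 12, 4, 1].
With 7 cycles on 65 points, sign = (−1)^{65−7} = +1.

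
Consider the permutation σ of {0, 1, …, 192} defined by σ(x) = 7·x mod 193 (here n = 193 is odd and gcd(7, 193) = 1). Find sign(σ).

Trace 109: π^k(109) = [109, 184, 130, 138, 1, 7, 49] for k=0..6.
Cycle type of π: 24×8 + 1; total 9 cycles.
9 cycles on 193: each ℓ→(−1)^(ℓ−1), product (−1)^184 = +1.
Zolotarev: (7|193) = +1, matching the cycle-count sign.

+1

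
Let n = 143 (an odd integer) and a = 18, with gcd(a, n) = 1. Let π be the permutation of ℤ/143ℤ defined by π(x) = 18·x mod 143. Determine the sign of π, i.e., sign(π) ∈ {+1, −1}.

Start at x=112: 112 → 14 → 109 → 103 → 138 → 53 → 96 → … (one orbit).
Cycle lengths of π_18 on ℤ/143ℤ: [20, 20, 20, 20, 20, 20, 10, 4, 4, 4, 1]; 11 cycles in total.
With 11 cycles on 143 points, sign = (−1)^{143−11} = +1.

+1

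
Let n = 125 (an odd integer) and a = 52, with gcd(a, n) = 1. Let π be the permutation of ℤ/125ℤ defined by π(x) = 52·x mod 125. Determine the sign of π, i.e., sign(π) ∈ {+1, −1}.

Start at x=48: 48 → 121 → 42 → 59 → 68 → 36 → 122 → … (one orbit).
4 cycles of lengths [100, 20, 4, 1].
125 − 4 = 121 transpositions; sign(π) = (−1)^121 = -1.

-1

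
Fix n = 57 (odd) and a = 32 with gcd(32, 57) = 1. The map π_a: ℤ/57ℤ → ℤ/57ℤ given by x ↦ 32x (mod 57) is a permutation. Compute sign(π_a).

Start at x=56: 56 → 25 → 2 → 7 → 53 → 43 → 8 → … (one orbit).
Cycle lengths of π_32 on ℤ/57ℤ: [18, 18, 18, 2, 1]; 5 cycles in total.
Σ(ℓ_i−1) = 57−5 = 52; sign = (−1)^52 = +1.
(32|57)_J = +1 (Zolotarev's lemma cross-check).

+1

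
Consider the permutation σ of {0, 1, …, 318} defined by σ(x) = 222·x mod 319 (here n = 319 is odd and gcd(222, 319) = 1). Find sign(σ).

Orbit of 291 under x↦222x: [291, 164, 42, 73, 256, 50, 254]… (length divides ord_319(222)).
Cycle type of π: 140×2 + 28 + 10 + 1; total 5 cycles.
n − c = 319 − 5 = 314; sign = (−1)^314 = +1.
Check: (222/319) = +1 by Zolotarev.

+1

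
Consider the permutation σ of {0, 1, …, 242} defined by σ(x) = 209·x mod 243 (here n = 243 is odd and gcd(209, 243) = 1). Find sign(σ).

Start at x=59: 59 → 181 → 164 → 13 → 44 → 205 → 77 → … (one orbit).
Cycle type of π: 162 + 54 + 18 + 6 + 2 + 1; total 6 cycles.
Σ(ℓ_i−1) = 243−6 = 237; sign = (−1)^237 = -1.
Via Zolotarev, sign(π_{209}) = (209|243) = -1.

-1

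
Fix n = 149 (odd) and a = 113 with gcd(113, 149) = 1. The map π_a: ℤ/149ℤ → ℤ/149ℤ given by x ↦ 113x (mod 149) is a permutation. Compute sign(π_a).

Start at x=124: 124 → 6 → 82 → 28 → 35 → 81 → 64 → … (one orbit).
π_113 has 3 disjoint cycles with lengths [74, 74, 1] on {0,…,148}.
Σ(ℓ_i−1) = 149−3 = 146; sign = (−1)^146 = +1.

+1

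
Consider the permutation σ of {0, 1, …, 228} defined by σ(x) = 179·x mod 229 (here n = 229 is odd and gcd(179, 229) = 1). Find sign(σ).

Start at x=14: 14 → 216 → 192 → 18 → 16 → 116 → 154 → … (one orbit).
2 cycles of lengths [228, 1].
Σ(ℓ_i−1) = 229−2 = 227; sign = (−1)^227 = -1.
(179|229)_J = -1 (Zolotarev's lemma cross-check).

-1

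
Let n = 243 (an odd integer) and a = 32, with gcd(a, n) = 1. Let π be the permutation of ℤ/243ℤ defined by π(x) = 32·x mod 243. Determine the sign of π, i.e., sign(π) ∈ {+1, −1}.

Orbit of 215 under x↦32x: [215, 76, 2, 64, 104, 169, 62]… (length divides ord_243(32)).
6 cycles of lengths [162, 54, 18, 6, 2, 1].
sign(π) = (−1)^{n − #cycles} = (−1)^{243−6} = (−1)^237 = -1.
The Jacobi symbol (32|243) = -1 (Zolotarev) agrees.

-1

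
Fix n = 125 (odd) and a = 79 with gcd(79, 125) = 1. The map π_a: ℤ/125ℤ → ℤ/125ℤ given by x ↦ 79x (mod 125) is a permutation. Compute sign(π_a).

Trace 86: π^k(86) = [86, 44, 101, 104, 91, 64, 56] for k=0..6.
Cycle lengths of π_79 on ℤ/125ℤ: [50, 50, 10, 10, 2, 2, 1]; 7 cycles in total.
n − c = 125 − 7 = 118; sign = (−1)^118 = +1.
Zolotarev: (79|125) = +1, matching the cycle-count sign.

+1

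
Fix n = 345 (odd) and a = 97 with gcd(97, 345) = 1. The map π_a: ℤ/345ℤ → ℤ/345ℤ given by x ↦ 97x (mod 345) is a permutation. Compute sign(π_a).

+1

Orbit of 121 under x↦97x: [121, 7, 334, 313, 1, 97, 94]… (length divides ord_345(97)).
15 cycles of lengths [44, 44, 44, 44, 44, 44, 22, 22, 22, 4, 4, 4, 1, 1, 1].
345 − 15 = 330 transpositions; sign(π) = (−1)^330 = +1.
Zolotarev: (97|345) = +1, matching the cycle-count sign.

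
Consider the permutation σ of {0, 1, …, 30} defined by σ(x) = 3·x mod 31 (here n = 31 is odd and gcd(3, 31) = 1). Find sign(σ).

-1

Trace 12: π^k(12) = [12, 5, 15, 14, 11, 2, 6] for k=0..6.
Decompose π into cycles: lengths [30, 1] (2 cycles, including the fixed point 0).
With 2 cycles on 31 points, sign = (−1)^{31−2} = -1.
(3|31)_J = -1 (Zolotarev's lemma cross-check).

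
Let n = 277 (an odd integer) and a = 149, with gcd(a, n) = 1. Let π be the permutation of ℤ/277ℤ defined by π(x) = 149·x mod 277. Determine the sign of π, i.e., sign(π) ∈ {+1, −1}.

-1

Orbit of 21 under x↦149x: [21, 82, 30, 38, 122, 173, 16]… (length divides ord_277(149)).
π_149 has 4 disjoint cycles with lengths [92, 92, 92, 1] on {0,…,276}.
277 − 4 = 273 transpositions; sign(π) = (−1)^273 = -1.
(149|277)_J = -1 (Zolotarev's lemma cross-check).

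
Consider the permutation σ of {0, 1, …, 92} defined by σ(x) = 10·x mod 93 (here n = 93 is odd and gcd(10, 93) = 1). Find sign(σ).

Trace 67: π^k(67) = [67, 19, 4, 40, 28, 1, 10] for k=0..6.
9 cycles of lengths [15, 15, 15, 15, 15, 15, 1, 1, 1].
93 − 9 = 84 transpositions; sign(π) = (−1)^84 = +1.
Check: (10/93) = +1 by Zolotarev.

+1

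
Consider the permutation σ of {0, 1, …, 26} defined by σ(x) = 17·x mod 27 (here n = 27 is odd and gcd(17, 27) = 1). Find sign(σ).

-1

Orbit of 8 under x↦17x: [8, 1, 17, 19, 26, 10]… (length divides ord_27(17)).
8 cycles of lengths [6, 6, 6, 2, 2, 2, 2, 1].
With 8 cycles on 27 points, sign = (−1)^{27−8} = -1.
The Jacobi symbol (17|27) = -1 (Zolotarev) agrees.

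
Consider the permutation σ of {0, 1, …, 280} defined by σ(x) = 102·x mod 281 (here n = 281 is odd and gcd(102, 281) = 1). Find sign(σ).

Start at x=280: 280 → 179 → 274 → 129 → 232 → 60 → 219 → … (one orbit).
The orbit structure of x ↦ 102x mod 281: 8 orbits of sizes [40, 40, 40, 40, 40, 40, 40, 1].
With 8 cycles on 281 points, sign = (−1)^{281−8} = -1.
The Jacobi symbol (102|281) = -1 (Zolotarev) agrees.

-1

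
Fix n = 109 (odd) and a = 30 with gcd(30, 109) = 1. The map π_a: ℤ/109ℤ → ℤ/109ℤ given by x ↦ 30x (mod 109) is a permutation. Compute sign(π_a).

-1

Trace 58: π^k(58) = [58, 105, 98, 106, 19, 25, 96] for k=0..6.
Cycle lengths of π_30 on ℤ/109ℤ: [108, 1]; 2 cycles in total.
109 − 2 = 107 transpositions; sign(π) = (−1)^107 = -1.
Via Zolotarev, sign(π_{30}) = (30|109) = -1.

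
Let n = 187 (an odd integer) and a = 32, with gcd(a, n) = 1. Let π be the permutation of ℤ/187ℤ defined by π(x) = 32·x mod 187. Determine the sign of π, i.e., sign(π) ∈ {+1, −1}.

-1

Trace 89: π^k(89) = [89, 43, 67, 87, 166, 76, 1] for k=0..6.
Decompose π into cycles: lengths [8, 8, 8, 8, 8, 8, 8, 8, 8, 8, 8, 8, 8, 8, 8, 8, 8, 8, 8, 8, 8, 8, 2, 2, 2, 2, 2, 1] (28 cycles, including the fixed point 0).
n − c = 187 − 28 = 159; sign = (−1)^159 = -1.
Via Zolotarev, sign(π_{32}) = (32|187) = -1.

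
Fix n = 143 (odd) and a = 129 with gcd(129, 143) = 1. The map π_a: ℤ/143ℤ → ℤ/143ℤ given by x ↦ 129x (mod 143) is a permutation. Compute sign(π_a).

-1

Orbit of 92 under x↦129x: [92, 142, 14, 90, 27, 51, 1]… (length divides ord_143(129)).
Decompose π into cycles: lengths [10, 10, 10, 10, 10, 10, 10, 10, 10, 10, 10, 10, 10, 2, 2, 2, 2, 2, 2, 1] (20 cycles, including the fixed point 0).
n − c = 143 − 20 = 123; sign = (−1)^123 = -1.
The Jacobi symbol (129|143) = -1 (Zolotarev) agrees.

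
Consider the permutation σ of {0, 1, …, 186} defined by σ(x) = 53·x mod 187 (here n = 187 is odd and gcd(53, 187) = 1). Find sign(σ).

Trace 157: π^k(157) = [157, 93, 67, 185, 81, 179, 137] for k=0..6.
Cycle type of π: 40×4 + 8×2 + 5×2 + 1; total 9 cycles.
187 − 9 = 178 transpositions; sign(π) = (−1)^178 = +1.

+1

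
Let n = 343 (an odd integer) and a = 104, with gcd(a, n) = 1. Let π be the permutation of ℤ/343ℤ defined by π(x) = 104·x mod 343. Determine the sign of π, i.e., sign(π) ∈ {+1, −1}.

Orbit of 118 under x↦104x: [118, 267, 328, 155, 342, 239, 160]… (length divides ord_343(104)).
Cycle type of π: 98×3 + 14×3 + 2×3 + 1; total 10 cycles.
343 − 10 = 333 transpositions; sign(π) = (−1)^333 = -1.

-1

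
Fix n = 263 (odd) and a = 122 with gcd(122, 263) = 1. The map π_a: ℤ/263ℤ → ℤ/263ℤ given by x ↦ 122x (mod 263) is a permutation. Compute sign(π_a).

+1

Trace 36: π^k(36) = [36, 184, 93, 37, 43, 249, 133] for k=0..6.
The orbit structure of x ↦ 122x mod 263: 3 orbits of sizes [131, 131, 1].
n − c = 263 − 3 = 260; sign = (−1)^260 = +1.
Zolotarev: (122|263) = +1, matching the cycle-count sign.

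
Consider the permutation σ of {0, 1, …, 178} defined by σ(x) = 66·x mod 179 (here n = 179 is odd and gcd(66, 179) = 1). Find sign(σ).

Trace 27: π^k(27) = [27, 171, 9, 57, 3, 19, 1] for k=0..6.
Cycle lengths of π_66 on ℤ/179ℤ: [89, 89, 1]; 3 cycles in total.
179 − 3 = 176 transpositions; sign(π) = (−1)^176 = +1.

+1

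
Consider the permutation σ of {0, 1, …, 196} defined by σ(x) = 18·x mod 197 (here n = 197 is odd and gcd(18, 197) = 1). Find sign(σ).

Start at x=98: 98 → 188 → 35 → 39 → 111 → 28 → 110 → … (one orbit).
Cycle lengths of π_18 on ℤ/197ℤ: [196, 1]; 2 cycles in total.
Σ(ℓ_i−1) = 197−2 = 195; sign = (−1)^195 = -1.

-1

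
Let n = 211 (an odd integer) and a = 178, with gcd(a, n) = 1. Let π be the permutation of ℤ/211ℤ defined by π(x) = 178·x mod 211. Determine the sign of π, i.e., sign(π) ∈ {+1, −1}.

+1

Start at x=43: 43 → 58 → 196 → 73 → 123 → 161 → 173 → … (one orbit).
Cycle type of π: 21×10 + 1; total 11 cycles.
n − c = 211 − 11 = 200; sign = (−1)^200 = +1.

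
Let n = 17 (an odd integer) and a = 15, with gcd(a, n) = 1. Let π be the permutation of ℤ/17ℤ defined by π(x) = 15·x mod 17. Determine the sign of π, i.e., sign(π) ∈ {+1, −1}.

+1

Start at x=8: 8 → 1 → 15 → 4 → 9 → 16 → 2 → … (one orbit).
The orbit structure of x ↦ 15x mod 17: 3 orbits of sizes [8, 8, 1].
Σ(ℓ_i−1) = 17−3 = 14; sign = (−1)^14 = +1.
Zolotarev: (15|17) = +1, matching the cycle-count sign.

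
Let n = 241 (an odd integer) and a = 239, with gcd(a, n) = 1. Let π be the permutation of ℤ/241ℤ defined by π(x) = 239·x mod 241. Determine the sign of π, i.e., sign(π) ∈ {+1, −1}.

+1

Orbit of 226 under x↦239x: [226, 30, 181, 120, 1, 239, 4]… (length divides ord_241(239)).
The orbit structure of x ↦ 239x mod 241: 11 orbits of sizes [24, 24, 24, 24, 24, 24, 24, 24, 24, 24, 1].
sign(π) = (−1)^{n − #cycles} = (−1)^{241−11} = (−1)^230 = +1.
Zolotarev: (239|241) = +1, matching the cycle-count sign.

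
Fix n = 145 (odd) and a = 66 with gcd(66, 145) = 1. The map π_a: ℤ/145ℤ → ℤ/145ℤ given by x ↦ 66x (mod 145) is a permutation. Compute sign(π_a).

-1

Start at x=96: 96 → 101 → 141 → 26 → 121 → 11 → 1 → … (one orbit).
π_66 has 10 disjoint cycles with lengths [28, 28, 28, 28, 28, 1, 1, 1, 1, 1] on {0,…,144}.
145 − 10 = 135 transpositions; sign(π) = (−1)^135 = -1.
(66|145)_J = -1 (Zolotarev's lemma cross-check).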